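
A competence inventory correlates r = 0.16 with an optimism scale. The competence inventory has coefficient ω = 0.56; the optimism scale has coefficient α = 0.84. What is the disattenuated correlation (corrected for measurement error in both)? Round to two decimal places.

0.23

r_true = r_obs / √(r_xx · r_yy) = 0.16 / √(0.56 × 0.84) = 0.16 / √0.4704 = 0.16 / 0.6859 ≈ 0.23.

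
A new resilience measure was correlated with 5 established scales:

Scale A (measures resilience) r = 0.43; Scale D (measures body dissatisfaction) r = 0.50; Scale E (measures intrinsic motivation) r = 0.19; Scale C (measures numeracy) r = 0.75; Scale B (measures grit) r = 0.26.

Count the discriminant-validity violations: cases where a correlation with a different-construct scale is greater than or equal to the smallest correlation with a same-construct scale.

2

Convergent (same construct = resilience): Scale A.
Smallest convergent = 0.43. Discriminant values: 0.50, 0.19, 0.75, 0.26; count ≥ 0.43 → 2.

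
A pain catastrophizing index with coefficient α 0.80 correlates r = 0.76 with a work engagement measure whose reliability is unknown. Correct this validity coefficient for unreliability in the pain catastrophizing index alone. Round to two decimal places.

0.85

Single correction: r_c = r_obs / √r_xx = 0.76 / √0.80 = 0.76 / 0.8944 ≈ 0.85.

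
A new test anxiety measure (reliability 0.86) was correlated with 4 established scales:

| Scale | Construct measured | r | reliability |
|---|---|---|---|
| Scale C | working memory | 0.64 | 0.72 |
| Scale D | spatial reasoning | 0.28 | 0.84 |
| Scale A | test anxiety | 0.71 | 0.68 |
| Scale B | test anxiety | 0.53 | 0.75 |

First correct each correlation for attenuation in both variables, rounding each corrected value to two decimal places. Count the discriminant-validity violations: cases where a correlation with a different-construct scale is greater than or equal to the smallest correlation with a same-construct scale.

1

Disattenuated r (r / √(r_scale · r_new)):
  Scale C (disc): 0.64 / √(0.72·0.86) = 0.81
  Scale D (disc): 0.28 / √(0.84·0.86) = 0.33
  Scale A (conv): 0.71 / √(0.68·0.86) = 0.93
  Scale B (conv): 0.53 / √(0.75·0.86) = 0.66
Smallest convergent = 0.66. Discriminant values: 0.81, 0.33; count ≥ 0.66 → 1.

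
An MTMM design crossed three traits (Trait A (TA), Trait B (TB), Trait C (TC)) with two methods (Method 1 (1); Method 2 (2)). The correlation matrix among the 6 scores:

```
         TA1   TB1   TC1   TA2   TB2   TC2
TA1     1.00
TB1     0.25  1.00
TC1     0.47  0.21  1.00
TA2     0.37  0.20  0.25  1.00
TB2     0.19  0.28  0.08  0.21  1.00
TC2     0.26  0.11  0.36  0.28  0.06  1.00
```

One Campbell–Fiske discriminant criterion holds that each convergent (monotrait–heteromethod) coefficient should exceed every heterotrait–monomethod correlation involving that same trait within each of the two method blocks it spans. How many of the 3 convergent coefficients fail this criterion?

Convergent coefficients and their comparison sets:
TA (methods 1·2): 0.37 vs {0.25, 0.21, 0.47, 0.28} → fail.
TB (methods 1·2): 0.28 vs {0.25, 0.21, 0.21, 0.06} → pass.
TC (methods 1·2): 0.36 vs {0.47, 0.28, 0.21, 0.06} → fail.
2 of 3 fail.

2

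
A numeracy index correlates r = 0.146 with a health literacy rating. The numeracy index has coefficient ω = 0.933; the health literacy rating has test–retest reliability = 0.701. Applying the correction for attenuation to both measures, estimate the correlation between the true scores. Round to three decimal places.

0.181

r_true = r_obs / √(r_xx · r_yy) = 0.146 / √(0.933 × 0.701) = 0.146 / √0.654033 = 0.146 / 0.8087 ≈ 0.181.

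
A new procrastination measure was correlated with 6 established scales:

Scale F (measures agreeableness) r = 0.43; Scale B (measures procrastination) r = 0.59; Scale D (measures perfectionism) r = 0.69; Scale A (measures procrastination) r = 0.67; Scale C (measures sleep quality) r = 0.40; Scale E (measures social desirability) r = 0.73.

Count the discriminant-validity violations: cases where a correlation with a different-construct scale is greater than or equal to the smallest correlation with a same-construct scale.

Convergent (same construct = procrastination): Scale B, Scale A.
Smallest convergent = 0.59. Discriminant values: 0.43, 0.69, 0.40, 0.73; count ≥ 0.59 → 2.

2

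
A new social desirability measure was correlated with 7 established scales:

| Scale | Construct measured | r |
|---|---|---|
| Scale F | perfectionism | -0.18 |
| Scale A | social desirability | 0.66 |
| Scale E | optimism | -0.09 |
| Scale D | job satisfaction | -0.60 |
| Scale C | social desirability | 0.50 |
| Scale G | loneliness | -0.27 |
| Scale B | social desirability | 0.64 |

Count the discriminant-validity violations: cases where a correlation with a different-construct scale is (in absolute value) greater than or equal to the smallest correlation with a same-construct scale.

1

Convergent (same construct = social desirability): Scale A, Scale C, Scale B.
Smallest convergent = 0.50. Discriminant |r|: 0.18, 0.09, 0.60, 0.27; count ≥ 0.50 → 1.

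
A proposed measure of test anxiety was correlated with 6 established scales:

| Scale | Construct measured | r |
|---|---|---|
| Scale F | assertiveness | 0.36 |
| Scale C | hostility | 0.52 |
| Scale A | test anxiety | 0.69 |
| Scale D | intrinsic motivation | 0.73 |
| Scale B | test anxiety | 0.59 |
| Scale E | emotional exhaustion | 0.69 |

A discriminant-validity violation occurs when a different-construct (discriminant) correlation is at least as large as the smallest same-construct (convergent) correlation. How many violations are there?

2

Convergent (same construct = test anxiety): Scale A, Scale B.
Smallest convergent = 0.59. Discriminant values: 0.36, 0.52, 0.73, 0.69; count ≥ 0.59 → 2.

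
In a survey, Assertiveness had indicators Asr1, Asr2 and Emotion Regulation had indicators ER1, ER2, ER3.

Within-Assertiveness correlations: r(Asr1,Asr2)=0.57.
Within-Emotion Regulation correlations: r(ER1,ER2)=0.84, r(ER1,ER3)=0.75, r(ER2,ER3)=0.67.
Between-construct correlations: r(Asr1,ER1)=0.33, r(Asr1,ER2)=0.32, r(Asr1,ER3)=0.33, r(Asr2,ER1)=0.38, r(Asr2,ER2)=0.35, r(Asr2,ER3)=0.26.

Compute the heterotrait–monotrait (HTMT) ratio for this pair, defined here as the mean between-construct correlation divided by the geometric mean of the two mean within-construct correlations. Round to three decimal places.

0.501

Mean between = 1.97/6 = 0.3283.
Mean within-Asr = 0.57/1 = 0.5700; mean within-ER = 2.26/3 = 0.7533.
Geometric mean = √(0.5700 × 0.7533) = 0.6553.
HTMT = 0.3283 / 0.6553 = 0.501.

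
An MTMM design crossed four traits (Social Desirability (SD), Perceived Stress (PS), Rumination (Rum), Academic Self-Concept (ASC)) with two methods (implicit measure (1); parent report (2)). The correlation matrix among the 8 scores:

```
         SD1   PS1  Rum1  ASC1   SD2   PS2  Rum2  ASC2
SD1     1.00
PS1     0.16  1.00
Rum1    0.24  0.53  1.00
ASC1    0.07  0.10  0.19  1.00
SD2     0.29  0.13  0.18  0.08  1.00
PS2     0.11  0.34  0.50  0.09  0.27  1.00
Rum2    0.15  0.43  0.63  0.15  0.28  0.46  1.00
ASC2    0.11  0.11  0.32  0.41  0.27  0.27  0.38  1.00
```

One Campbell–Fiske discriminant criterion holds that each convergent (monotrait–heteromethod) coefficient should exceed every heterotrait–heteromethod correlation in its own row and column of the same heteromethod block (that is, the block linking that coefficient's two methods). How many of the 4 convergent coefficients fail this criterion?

1

Checking each validity diagonal entry against its comparison values:
SD (methods 1·2): 0.29 vs {0.11, 0.13, 0.15, 0.18, 0.11, 0.08} → pass.
PS (methods 1·2): 0.34 vs {0.13, 0.11, 0.43, 0.50, 0.11, 0.09} → fail.
Rum (methods 1·2): 0.63 vs {0.18, 0.15, 0.50, 0.43, 0.32, 0.15} → pass.
ASC (methods 1·2): 0.41 vs {0.08, 0.11, 0.09, 0.11, 0.15, 0.32} → pass.
1 of 4 fail.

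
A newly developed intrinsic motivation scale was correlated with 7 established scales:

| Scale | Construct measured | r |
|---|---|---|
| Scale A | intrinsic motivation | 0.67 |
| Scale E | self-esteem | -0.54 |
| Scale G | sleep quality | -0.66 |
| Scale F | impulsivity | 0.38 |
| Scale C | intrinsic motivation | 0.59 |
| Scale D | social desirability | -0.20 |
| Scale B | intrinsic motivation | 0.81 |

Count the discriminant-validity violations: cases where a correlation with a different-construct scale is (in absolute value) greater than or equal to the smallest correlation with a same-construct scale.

1

Convergent (same construct = intrinsic motivation): Scale A, Scale C, Scale B.
Smallest convergent = 0.59. Discriminant |r|: 0.54, 0.66, 0.38, 0.20; count ≥ 0.59 → 1.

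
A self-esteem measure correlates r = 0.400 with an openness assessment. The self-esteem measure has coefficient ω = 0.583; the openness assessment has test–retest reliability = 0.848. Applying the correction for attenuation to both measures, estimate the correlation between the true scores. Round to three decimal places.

0.569

r_true = r_obs / √(r_xx · r_yy) = 0.400 / √(0.583 × 0.848) = 0.400 / √0.494384 = 0.400 / 0.7031 ≈ 0.569.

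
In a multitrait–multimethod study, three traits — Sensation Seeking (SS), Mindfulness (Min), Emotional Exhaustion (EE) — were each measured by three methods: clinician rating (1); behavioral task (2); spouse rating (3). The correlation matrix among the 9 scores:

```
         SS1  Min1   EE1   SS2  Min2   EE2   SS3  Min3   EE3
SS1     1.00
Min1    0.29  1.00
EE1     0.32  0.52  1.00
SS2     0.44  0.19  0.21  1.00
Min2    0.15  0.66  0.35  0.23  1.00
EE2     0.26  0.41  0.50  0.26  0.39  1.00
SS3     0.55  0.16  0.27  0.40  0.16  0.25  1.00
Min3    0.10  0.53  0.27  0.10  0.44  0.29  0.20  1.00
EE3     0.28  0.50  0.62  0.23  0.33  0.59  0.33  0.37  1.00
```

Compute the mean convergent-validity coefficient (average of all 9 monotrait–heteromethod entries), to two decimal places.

Convergent values: 0.44, 0.55, 0.40, 0.66, 0.53, 0.44, 0.50, 0.62, 0.59; mean = 4.73/9 = 0.53.

0.53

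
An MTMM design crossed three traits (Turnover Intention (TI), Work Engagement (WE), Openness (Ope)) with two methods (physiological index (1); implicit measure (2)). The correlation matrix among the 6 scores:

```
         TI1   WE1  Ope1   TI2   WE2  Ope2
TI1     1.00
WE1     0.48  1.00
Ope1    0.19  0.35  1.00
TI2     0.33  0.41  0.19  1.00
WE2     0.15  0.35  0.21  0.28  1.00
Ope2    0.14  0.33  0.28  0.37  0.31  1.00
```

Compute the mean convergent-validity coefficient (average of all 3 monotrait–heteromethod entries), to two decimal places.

0.32

Convergent values: 0.33, 0.35, 0.28; mean = 0.96/3 = 0.32.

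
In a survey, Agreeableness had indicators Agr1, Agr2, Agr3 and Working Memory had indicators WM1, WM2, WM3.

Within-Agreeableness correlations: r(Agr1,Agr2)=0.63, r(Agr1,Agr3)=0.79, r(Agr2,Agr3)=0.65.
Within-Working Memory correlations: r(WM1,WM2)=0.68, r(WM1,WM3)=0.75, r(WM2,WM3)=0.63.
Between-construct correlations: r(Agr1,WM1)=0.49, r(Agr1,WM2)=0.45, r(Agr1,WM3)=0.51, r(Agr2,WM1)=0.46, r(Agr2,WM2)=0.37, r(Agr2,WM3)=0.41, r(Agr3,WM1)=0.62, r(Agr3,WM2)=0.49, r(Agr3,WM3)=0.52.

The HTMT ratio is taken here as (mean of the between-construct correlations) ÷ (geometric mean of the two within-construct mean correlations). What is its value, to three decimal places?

Mean between = 4.32/9 = 0.4800.
Mean within-Agr = 2.07/3 = 0.6900; mean within-WM = 2.06/3 = 0.6867.
Geometric mean = √(0.6900 × 0.6867) = 0.6883.
HTMT = 0.4800 / 0.6883 = 0.697.

0.697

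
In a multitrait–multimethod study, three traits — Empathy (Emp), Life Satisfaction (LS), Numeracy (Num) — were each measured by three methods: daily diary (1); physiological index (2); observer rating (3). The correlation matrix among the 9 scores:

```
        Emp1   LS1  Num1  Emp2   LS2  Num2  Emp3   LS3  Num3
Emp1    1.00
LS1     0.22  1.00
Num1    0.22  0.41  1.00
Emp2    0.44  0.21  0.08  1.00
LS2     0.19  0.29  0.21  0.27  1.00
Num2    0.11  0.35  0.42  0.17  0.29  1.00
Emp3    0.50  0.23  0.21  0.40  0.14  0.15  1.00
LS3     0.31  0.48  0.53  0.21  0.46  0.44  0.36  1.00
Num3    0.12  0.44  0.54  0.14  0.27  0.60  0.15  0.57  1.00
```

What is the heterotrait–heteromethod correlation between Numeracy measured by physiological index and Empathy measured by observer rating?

Different traits and methods: r(Num2, Emp3) = 0.15.

0.15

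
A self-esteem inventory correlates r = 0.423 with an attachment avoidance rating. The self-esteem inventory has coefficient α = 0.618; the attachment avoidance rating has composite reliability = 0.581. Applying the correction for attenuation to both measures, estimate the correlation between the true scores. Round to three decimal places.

r_true = r_obs / √(r_xx · r_yy) = 0.423 / √(0.618 × 0.581) = 0.423 / √0.359058 = 0.423 / 0.5992 ≈ 0.706.

0.706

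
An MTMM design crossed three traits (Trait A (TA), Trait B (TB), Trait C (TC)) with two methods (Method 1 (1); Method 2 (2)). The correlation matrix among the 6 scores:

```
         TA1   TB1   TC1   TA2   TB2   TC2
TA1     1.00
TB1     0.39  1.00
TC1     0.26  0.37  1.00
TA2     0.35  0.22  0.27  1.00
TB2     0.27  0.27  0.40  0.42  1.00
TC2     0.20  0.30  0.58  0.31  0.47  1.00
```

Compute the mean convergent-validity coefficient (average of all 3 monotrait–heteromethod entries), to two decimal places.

Convergent values: 0.35, 0.27, 0.58; mean = 1.20/3 = 0.40.

0.40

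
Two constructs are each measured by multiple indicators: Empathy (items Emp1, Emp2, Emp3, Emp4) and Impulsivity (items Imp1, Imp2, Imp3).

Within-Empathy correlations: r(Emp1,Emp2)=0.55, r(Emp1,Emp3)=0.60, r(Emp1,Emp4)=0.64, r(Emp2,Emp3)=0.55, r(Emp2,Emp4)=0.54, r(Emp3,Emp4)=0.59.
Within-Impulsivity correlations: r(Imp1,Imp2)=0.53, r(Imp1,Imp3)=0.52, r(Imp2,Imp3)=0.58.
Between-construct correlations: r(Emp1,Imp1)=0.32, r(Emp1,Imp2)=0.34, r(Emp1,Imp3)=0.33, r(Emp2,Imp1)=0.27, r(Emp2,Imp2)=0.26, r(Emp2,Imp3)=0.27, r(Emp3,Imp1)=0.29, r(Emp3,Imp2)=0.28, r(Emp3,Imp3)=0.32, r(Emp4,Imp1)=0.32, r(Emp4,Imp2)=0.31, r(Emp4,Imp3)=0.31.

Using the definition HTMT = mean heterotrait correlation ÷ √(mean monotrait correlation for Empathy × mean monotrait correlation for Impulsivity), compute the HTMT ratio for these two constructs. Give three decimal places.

0.538

Mean between = 3.62/12 = 0.3017.
Mean within-Emp = 3.47/6 = 0.5783; mean within-Imp = 1.63/3 = 0.5433.
Geometric mean = √(0.5783 × 0.5433) = 0.5605.
HTMT = 0.3017 / 0.5605 = 0.538.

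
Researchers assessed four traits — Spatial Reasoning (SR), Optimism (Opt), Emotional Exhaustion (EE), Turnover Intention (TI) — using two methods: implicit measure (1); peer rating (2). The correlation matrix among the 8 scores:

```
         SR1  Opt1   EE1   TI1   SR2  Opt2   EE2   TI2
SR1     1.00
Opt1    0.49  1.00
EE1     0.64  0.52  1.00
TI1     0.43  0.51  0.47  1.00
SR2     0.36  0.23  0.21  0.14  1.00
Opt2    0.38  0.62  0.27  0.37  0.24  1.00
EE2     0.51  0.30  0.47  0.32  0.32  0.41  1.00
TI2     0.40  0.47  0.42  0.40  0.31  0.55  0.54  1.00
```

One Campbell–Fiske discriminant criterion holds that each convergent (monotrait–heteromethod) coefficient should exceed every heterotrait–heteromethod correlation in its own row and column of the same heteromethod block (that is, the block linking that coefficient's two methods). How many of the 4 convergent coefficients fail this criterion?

Each convergent coefficient versus the relevant comparison correlations:
SR (methods 1·2): 0.36 vs {0.38, 0.23, 0.51, 0.21, 0.40, 0.14} → fail.
Opt (methods 1·2): 0.62 vs {0.23, 0.38, 0.30, 0.27, 0.47, 0.37} → pass.
EE (methods 1·2): 0.47 vs {0.21, 0.51, 0.27, 0.30, 0.42, 0.32} → fail.
TI (methods 1·2): 0.40 vs {0.14, 0.40, 0.37, 0.47, 0.32, 0.42} → fail.
3 of 4 fail.

3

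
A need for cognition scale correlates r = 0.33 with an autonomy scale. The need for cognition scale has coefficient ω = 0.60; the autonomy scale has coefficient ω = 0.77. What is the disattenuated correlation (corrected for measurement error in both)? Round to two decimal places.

r_true = r_obs / √(r_xx · r_yy) = 0.33 / √(0.60 × 0.77) = 0.33 / √0.4620 = 0.33 / 0.6797 ≈ 0.49.

0.49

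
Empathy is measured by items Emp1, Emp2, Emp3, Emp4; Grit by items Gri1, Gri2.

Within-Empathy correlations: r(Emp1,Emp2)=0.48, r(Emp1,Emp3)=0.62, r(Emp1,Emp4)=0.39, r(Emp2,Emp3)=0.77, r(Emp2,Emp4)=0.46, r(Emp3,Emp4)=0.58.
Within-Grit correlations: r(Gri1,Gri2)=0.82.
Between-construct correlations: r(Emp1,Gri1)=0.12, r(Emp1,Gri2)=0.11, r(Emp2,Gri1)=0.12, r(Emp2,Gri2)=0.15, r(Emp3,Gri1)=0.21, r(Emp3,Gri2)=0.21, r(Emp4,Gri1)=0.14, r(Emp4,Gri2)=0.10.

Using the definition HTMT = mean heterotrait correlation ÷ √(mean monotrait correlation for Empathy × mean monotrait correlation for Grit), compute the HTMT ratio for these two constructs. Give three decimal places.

0.216

Between-construct mean = 1.16/8 = 0.1450.
Mean within-Emp = 3.30/6 = 0.5500; mean within-Gri = 0.82/1 = 0.8200.
Geometric mean = √(0.5500 × 0.8200) = 0.6716.
HTMT = 0.1450 / 0.6716 = 0.216.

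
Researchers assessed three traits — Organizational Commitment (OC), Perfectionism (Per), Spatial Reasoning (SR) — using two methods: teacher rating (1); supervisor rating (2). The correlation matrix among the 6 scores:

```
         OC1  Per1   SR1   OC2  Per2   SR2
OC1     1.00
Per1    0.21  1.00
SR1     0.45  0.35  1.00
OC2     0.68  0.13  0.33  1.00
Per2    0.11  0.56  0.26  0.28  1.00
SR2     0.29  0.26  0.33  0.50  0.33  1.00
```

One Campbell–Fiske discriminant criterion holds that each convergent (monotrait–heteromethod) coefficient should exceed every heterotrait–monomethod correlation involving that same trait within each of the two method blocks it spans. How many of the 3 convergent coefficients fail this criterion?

1

Checking each validity diagonal entry against its comparison values:
OC (methods 1·2): 0.68 vs {0.21, 0.28, 0.45, 0.50} → pass.
Per (methods 1·2): 0.56 vs {0.21, 0.28, 0.35, 0.33} → pass.
SR (methods 1·2): 0.33 vs {0.45, 0.50, 0.35, 0.33} → fail.
1 of 3 fail.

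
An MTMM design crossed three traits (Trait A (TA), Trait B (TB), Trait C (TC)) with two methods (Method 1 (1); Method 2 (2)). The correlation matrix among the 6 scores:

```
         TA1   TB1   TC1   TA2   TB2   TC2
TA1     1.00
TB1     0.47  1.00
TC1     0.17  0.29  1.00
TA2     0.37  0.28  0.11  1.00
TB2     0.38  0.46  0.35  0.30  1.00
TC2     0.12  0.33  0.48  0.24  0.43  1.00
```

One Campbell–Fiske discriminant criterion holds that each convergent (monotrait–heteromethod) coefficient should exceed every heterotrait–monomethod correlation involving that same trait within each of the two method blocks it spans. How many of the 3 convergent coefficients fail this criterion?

2

Checking each validity diagonal entry against its comparison values:
TA (methods 1·2): 0.37 vs {0.47, 0.30, 0.17, 0.24} → fail.
TB (methods 1·2): 0.46 vs {0.47, 0.30, 0.29, 0.43} → fail.
TC (methods 1·2): 0.48 vs {0.17, 0.24, 0.29, 0.43} → pass.
2 of 3 fail.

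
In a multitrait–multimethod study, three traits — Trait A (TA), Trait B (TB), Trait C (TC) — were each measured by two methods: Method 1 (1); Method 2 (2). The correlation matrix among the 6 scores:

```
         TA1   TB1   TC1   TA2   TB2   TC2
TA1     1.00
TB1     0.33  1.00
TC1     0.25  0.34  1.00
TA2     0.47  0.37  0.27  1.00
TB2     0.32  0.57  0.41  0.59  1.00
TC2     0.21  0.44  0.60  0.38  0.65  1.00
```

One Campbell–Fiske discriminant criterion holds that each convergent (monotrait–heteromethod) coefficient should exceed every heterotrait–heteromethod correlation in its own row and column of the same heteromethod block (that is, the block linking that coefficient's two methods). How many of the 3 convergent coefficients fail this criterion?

Each convergent coefficient versus the relevant comparison correlations:
TA (methods 1·2): 0.47 vs {0.32, 0.37, 0.21, 0.27} → pass.
TB (methods 1·2): 0.57 vs {0.37, 0.32, 0.44, 0.41} → pass.
TC (methods 1·2): 0.60 vs {0.27, 0.21, 0.41, 0.44} → pass.
0 of 3 fail.

0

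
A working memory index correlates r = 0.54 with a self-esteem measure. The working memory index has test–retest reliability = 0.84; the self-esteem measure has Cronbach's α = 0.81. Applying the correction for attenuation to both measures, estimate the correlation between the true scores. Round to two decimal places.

r_true = r_obs / √(r_xx · r_yy) = 0.54 / √(0.84 × 0.81) = 0.54 / √0.6804 = 0.54 / 0.8249 ≈ 0.65.

0.65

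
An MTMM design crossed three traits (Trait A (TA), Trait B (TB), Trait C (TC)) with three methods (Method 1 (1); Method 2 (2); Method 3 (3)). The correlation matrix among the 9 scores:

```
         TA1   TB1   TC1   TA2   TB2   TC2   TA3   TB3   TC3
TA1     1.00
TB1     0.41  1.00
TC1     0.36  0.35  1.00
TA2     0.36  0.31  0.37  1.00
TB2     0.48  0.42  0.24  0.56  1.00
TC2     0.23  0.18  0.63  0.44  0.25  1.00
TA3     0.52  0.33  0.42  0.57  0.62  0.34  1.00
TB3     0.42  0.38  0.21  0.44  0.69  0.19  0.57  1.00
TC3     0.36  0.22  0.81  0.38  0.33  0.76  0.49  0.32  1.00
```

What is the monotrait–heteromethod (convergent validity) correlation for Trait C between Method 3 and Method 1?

0.81

Same trait (TC), different methods: r(TC3, TC1) = 0.81.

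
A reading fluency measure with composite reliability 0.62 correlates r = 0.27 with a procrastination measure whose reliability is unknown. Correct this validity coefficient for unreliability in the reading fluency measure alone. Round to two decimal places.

Single correction: r_c = r_obs / √r_xx = 0.27 / √0.62 = 0.27 / 0.7874 ≈ 0.34.

0.34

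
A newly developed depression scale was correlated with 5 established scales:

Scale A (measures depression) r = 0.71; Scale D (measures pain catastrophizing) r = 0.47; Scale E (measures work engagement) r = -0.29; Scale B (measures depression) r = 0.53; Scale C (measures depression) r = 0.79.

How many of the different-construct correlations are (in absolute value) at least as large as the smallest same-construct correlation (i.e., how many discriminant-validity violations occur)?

0

Convergent (same construct = depression): Scale A, Scale B, Scale C.
Smallest convergent = 0.53. Discriminant |r|: 0.47, 0.29; count ≥ 0.53 → 0.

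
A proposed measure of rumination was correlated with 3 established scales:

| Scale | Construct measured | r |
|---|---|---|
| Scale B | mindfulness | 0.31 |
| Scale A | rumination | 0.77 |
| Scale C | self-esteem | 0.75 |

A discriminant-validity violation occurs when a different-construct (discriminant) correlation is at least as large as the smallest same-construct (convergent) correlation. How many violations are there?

Convergent (same construct = rumination): Scale A.
Smallest convergent = 0.77. Discriminant values: 0.31, 0.75; count ≥ 0.77 → 0.

0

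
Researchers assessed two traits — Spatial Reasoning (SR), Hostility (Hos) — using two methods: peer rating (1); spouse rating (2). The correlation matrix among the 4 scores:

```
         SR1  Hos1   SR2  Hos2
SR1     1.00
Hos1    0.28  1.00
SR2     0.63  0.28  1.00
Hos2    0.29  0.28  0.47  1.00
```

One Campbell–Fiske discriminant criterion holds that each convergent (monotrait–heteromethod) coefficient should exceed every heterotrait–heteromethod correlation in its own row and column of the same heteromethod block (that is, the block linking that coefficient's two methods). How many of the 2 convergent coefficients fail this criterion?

Each convergent coefficient versus the relevant comparison correlations:
SR (methods 1·2): 0.63 vs {0.29, 0.28} → pass.
Hos (methods 1·2): 0.28 vs {0.28, 0.29} → fail.
1 of 2 fail.

1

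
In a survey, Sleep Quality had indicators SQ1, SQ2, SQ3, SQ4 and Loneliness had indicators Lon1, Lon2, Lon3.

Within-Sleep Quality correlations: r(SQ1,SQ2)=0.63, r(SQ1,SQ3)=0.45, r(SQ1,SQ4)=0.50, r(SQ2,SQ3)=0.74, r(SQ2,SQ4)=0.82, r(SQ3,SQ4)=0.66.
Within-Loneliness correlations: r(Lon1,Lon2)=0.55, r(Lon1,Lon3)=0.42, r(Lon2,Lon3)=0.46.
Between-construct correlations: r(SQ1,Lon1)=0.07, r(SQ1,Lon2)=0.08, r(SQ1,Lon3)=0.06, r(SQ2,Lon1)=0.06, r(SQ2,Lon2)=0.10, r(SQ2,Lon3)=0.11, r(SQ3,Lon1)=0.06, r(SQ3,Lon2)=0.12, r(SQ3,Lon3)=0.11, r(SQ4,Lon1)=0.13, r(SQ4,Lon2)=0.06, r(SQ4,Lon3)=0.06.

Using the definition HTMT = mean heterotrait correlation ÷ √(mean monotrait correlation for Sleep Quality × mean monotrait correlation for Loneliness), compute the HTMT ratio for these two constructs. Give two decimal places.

0.15

Between-construct mean = 1.02/12 = 0.0850.
Mean within-SQ = 3.80/6 = 0.6333; mean within-Lon = 1.43/3 = 0.4767.
Geometric mean = √(0.6333 × 0.4767) = 0.5494.
HTMT = 0.0850 / 0.5494 = 0.15.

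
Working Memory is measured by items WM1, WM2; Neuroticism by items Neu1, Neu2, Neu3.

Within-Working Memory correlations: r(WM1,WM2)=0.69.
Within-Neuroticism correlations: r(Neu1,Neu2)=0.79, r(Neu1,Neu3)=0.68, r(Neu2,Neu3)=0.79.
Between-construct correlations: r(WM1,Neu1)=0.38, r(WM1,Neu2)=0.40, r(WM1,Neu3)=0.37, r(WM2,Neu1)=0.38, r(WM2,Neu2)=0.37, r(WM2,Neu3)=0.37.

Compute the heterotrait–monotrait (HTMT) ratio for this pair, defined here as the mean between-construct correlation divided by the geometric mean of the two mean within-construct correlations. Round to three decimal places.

0.525

Between-construct mean = 2.27/6 = 0.3783.
Mean within-WM = 0.69/1 = 0.6900; mean within-Neu = 2.26/3 = 0.7533.
Geometric mean = √(0.6900 × 0.7533) = 0.7210.
HTMT = 0.3783 / 0.7210 = 0.525.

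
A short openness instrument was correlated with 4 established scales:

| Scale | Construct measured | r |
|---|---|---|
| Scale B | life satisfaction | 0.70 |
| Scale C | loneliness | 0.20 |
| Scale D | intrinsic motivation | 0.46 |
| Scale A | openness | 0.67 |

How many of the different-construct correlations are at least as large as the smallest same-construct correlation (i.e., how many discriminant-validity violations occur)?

1

Convergent (same construct = openness): Scale A.
Smallest convergent = 0.67. Discriminant values: 0.70, 0.20, 0.46; count ≥ 0.67 → 1.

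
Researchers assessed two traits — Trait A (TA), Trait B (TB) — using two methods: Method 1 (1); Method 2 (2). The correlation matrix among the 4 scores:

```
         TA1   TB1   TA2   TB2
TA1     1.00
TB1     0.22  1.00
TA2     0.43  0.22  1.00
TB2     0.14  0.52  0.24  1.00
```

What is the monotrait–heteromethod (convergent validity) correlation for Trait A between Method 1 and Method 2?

0.43

Same trait (TA), different methods: r(TA1, TA2) = 0.43.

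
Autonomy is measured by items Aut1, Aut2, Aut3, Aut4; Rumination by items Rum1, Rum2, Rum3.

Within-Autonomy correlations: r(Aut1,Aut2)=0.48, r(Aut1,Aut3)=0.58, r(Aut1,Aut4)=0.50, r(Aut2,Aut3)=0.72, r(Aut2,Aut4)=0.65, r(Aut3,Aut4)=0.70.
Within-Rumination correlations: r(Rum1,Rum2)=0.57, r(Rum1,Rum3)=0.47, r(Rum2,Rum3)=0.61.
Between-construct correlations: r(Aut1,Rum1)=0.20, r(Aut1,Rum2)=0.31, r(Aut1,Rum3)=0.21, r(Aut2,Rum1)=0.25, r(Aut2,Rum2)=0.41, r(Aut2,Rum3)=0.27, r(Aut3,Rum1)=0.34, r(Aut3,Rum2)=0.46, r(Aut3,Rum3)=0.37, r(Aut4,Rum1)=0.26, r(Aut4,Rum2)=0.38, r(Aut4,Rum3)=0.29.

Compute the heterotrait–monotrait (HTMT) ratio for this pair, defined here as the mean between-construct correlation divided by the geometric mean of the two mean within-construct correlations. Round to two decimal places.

0.54

Between-construct mean = 3.75/12 = 0.3125.
Mean within-Aut = 3.63/6 = 0.6050; mean within-Rum = 1.65/3 = 0.5500.
Geometric mean = √(0.6050 × 0.5500) = 0.5768.
HTMT = 0.3125 / 0.5768 = 0.54.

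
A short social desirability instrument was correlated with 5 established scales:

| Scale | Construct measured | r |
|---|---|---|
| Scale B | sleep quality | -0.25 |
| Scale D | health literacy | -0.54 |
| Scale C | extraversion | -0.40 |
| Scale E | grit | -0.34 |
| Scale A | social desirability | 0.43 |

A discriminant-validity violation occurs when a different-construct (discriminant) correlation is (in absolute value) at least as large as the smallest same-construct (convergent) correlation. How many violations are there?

Convergent (same construct = social desirability): Scale A.
Smallest convergent = 0.43. Discriminant |r|: 0.25, 0.54, 0.40, 0.34; count ≥ 0.43 → 1.

1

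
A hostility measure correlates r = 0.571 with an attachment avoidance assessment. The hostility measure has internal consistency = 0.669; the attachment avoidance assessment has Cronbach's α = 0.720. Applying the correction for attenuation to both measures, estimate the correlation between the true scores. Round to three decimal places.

0.823

r_true = r_obs / √(r_xx · r_yy) = 0.571 / √(0.669 × 0.720) = 0.571 / √0.481680 = 0.571 / 0.6940 ≈ 0.823.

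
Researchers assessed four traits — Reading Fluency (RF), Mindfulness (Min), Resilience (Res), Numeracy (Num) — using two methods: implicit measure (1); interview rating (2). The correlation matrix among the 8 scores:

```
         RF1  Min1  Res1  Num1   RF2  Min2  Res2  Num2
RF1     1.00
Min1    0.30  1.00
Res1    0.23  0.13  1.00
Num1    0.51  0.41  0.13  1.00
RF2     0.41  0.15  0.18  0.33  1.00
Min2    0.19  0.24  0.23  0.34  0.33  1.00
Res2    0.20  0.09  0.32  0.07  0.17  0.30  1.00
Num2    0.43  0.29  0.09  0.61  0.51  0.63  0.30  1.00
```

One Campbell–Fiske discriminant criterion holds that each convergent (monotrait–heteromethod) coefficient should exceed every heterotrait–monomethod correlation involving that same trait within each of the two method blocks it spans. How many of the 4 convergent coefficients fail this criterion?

3

Convergent coefficients and their comparison sets:
RF (methods 1·2): 0.41 vs {0.30, 0.33, 0.23, 0.17, 0.51, 0.51} → fail.
Min (methods 1·2): 0.24 vs {0.30, 0.33, 0.13, 0.30, 0.41, 0.63} → fail.
Res (methods 1·2): 0.32 vs {0.23, 0.17, 0.13, 0.30, 0.13, 0.30} → pass.
Num (methods 1·2): 0.61 vs {0.51, 0.51, 0.41, 0.63, 0.13, 0.30} → fail.
3 of 4 fail.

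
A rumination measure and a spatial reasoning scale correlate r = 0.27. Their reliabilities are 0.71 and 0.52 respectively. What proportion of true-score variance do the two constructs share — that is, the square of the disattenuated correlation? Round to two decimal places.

0.20

Disattenuated r = 0.27 / √(0.71 × 0.52) = 0.27 / 0.6076 = 0.4444.
Shared true-score variance = 0.4444² = 0.1975 ≈ 0.20.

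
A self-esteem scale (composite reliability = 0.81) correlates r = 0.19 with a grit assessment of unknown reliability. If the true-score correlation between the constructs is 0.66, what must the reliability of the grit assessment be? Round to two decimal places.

r_true = r_obs / √(r_xx · r_yy) ⇒ 0.66 = 0.19 / √(0.81 · r_yy).
√(0.81 · r_yy) = 0.19 / 0.66 = 0.2879; 0.81 · r_yy = 0.0829; r_yy = 0.0829 / 0.81 ≈ 0.10.

0.10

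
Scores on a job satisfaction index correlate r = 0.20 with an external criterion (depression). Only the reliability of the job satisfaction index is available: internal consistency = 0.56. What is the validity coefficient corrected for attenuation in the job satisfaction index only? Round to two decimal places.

0.27

Single correction: r_c = r_obs / √r_xx = 0.20 / √0.56 = 0.20 / 0.7483 ≈ 0.27.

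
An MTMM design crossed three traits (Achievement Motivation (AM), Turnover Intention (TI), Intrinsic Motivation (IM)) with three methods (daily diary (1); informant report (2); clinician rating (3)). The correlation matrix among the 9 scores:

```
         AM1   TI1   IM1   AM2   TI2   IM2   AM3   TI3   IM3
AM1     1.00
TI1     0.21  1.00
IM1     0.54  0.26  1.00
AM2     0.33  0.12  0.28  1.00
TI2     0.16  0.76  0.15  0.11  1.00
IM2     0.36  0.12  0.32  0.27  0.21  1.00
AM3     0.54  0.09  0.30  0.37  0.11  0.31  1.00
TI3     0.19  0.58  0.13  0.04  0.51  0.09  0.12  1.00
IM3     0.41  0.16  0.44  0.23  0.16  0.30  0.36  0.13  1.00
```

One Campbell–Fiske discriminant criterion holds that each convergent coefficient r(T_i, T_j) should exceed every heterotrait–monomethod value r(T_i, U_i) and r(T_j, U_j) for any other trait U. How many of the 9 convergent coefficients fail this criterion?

5

Convergent coefficients and their comparison sets:
AM (methods 1·2): 0.33 vs {0.21, 0.11, 0.54, 0.27} → fail.
AM (methods 1·3): 0.54 vs {0.21, 0.12, 0.54, 0.36} → fail.
AM (methods 2·3): 0.37 vs {0.11, 0.12, 0.27, 0.36} → pass.
TI (methods 1·2): 0.76 vs {0.21, 0.11, 0.26, 0.21} → pass.
TI (methods 1·3): 0.58 vs {0.21, 0.12, 0.26, 0.13} → pass.
TI (methods 2·3): 0.51 vs {0.11, 0.12, 0.21, 0.13} → pass.
IM (methods 1·2): 0.32 vs {0.54, 0.27, 0.26, 0.21} → fail.
IM (methods 1·3): 0.44 vs {0.54, 0.36, 0.26, 0.13} → fail.
IM (methods 2·3): 0.30 vs {0.27, 0.36, 0.21, 0.13} → fail.
5 of 9 fail.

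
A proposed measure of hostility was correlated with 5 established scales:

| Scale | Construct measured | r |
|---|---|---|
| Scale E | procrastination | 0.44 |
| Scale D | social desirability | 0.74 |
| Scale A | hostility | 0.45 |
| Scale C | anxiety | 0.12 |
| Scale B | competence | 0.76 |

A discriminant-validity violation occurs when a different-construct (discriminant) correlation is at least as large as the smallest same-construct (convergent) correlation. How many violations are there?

2

Convergent (same construct = hostility): Scale A.
Smallest convergent = 0.45. Discriminant values: 0.44, 0.74, 0.12, 0.76; count ≥ 0.45 → 2.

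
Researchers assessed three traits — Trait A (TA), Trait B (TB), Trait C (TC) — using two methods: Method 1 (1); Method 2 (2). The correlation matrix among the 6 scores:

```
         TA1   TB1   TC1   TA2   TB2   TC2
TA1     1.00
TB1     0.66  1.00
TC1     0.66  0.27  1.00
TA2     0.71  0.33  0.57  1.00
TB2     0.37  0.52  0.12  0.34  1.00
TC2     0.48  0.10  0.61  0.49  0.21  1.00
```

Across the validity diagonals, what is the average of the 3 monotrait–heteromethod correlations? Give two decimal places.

Convergent values: 0.71, 0.52, 0.61; mean = 1.84/3 = 0.61.

0.61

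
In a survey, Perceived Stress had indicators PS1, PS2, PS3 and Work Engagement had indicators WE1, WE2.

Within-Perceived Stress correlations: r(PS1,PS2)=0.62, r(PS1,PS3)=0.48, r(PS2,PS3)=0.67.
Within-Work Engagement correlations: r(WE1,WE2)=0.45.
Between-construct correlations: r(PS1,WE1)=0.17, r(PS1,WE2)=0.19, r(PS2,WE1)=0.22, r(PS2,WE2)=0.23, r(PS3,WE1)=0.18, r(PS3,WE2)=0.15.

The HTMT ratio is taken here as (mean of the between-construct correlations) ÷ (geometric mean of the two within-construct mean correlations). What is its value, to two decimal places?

Mean between = 1.14/6 = 0.1900.
Mean within-PS = 1.77/3 = 0.5900; mean within-WE = 0.45/1 = 0.4500.
Geometric mean = √(0.5900 × 0.4500) = 0.5153.
HTMT = 0.1900 / 0.5153 = 0.37.

0.37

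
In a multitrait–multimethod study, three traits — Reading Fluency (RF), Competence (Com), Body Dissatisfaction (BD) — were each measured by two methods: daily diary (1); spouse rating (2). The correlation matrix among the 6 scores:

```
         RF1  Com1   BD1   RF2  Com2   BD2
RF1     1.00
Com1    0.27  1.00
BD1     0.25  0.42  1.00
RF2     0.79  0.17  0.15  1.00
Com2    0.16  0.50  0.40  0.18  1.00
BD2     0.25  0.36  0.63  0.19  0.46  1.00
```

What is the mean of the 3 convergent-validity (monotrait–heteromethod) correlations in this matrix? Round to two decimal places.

0.64

Convergent values: 0.79, 0.50, 0.63; mean = 1.92/3 = 0.64.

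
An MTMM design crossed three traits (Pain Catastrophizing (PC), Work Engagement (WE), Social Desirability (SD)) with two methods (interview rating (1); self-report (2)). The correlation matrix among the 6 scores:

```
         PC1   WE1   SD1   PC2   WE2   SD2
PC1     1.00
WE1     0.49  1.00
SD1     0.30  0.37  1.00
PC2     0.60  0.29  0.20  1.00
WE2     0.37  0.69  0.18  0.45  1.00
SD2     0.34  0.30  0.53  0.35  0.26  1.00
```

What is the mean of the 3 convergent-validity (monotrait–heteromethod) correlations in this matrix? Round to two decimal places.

Convergent values: 0.60, 0.69, 0.53; mean = 1.82/3 = 0.61.

0.61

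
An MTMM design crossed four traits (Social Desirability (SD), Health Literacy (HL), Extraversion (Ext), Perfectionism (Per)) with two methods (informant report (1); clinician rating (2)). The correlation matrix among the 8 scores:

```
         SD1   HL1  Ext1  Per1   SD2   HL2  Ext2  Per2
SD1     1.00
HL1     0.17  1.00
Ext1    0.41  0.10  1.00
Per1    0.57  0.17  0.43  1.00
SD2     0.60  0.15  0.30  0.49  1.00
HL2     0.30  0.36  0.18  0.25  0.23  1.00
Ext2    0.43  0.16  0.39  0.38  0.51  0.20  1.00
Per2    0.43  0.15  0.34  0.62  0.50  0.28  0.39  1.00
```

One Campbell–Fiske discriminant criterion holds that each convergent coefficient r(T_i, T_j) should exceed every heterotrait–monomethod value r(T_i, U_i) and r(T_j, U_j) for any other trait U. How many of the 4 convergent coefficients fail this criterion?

1

Checking each validity diagonal entry against its comparison values:
SD (methods 1·2): 0.60 vs {0.17, 0.23, 0.41, 0.51, 0.57, 0.50} → pass.
HL (methods 1·2): 0.36 vs {0.17, 0.23, 0.10, 0.20, 0.17, 0.28} → pass.
Ext (methods 1·2): 0.39 vs {0.41, 0.51, 0.10, 0.20, 0.43, 0.39} → fail.
Per (methods 1·2): 0.62 vs {0.57, 0.50, 0.17, 0.28, 0.43, 0.39} → pass.
1 of 4 fail.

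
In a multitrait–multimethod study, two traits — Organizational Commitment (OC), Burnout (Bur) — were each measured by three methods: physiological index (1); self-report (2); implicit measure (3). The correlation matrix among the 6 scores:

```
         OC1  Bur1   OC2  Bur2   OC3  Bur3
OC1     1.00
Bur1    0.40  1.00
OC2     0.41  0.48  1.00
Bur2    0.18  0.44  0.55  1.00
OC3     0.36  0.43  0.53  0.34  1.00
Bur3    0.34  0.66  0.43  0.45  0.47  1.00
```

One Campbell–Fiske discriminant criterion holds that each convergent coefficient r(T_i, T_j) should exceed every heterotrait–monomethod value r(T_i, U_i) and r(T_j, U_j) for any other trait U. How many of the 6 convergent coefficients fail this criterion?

5

Convergent coefficients and their comparison sets:
OC (methods 1·2): 0.41 vs {0.40, 0.55} → fail.
OC (methods 1·3): 0.36 vs {0.40, 0.47} → fail.
OC (methods 2·3): 0.53 vs {0.55, 0.47} → fail.
Bur (methods 1·2): 0.44 vs {0.40, 0.55} → fail.
Bur (methods 1·3): 0.66 vs {0.40, 0.47} → pass.
Bur (methods 2·3): 0.45 vs {0.55, 0.47} → fail.
5 of 6 fail.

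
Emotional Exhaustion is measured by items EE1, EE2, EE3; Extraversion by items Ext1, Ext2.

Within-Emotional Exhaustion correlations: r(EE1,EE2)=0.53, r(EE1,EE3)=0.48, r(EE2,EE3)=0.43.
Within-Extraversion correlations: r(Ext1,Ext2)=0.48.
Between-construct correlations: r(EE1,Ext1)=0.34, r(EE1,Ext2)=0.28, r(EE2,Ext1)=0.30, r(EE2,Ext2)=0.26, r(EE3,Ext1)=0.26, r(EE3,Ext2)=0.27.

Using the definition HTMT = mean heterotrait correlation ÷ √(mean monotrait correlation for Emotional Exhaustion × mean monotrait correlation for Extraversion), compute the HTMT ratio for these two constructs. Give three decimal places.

Mean between = 1.71/6 = 0.2850.
Mean within-EE = 1.44/3 = 0.4800; mean within-Ext = 0.48/1 = 0.4800.
Geometric mean = √(0.4800 × 0.4800) = 0.4800.
HTMT = 0.2850 / 0.4800 = 0.594.

0.594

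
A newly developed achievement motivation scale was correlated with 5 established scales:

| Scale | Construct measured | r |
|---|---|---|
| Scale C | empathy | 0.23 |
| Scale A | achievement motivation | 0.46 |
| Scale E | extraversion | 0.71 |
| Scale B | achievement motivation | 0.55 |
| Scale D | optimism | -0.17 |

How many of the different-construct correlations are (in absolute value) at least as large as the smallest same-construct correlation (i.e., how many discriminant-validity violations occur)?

1

Convergent (same construct = achievement motivation): Scale A, Scale B.
Smallest convergent = 0.46. Discriminant |r|: 0.23, 0.71, 0.17; count ≥ 0.46 → 1.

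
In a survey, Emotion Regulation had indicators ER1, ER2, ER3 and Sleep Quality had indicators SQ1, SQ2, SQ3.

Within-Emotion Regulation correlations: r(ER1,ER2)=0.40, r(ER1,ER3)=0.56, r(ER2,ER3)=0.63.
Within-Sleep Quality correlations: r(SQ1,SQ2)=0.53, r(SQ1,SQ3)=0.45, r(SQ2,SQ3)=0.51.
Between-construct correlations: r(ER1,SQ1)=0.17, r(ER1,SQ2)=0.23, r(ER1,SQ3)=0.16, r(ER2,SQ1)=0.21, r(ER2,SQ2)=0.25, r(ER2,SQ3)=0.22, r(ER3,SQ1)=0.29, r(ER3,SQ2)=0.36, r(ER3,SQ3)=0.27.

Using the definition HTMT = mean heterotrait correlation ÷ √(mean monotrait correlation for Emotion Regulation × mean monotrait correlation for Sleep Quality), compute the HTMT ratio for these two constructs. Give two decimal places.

0.47

Between-construct mean = 2.16/9 = 0.2400.
Mean within-ER = 1.59/3 = 0.5300; mean within-SQ = 1.49/3 = 0.4967.
Geometric mean = √(0.5300 × 0.4967) = 0.5131.
HTMT = 0.2400 / 0.5131 = 0.47.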